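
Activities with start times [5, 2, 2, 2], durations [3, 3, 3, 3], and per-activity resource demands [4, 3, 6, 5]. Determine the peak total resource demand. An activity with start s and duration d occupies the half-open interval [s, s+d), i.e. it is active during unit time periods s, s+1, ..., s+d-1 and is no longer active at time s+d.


Each activity i is active on [start_i, start_i + duration_i).
Compute total resource usage per time slot:
  t=0: active resources = [], total = 0
  t=1: active resources = [], total = 0
  t=2: active resources = [3, 6, 5], total = 14
  t=3: active resources = [3, 6, 5], total = 14
  t=4: active resources = [3, 6, 5], total = 14
  t=5: active resources = [4], total = 4
  t=6: active resources = [4], total = 4
  t=7: active resources = [4], total = 4
Peak resource demand = 14

14


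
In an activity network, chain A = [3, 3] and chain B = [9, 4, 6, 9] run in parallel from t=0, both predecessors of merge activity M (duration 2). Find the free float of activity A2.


ES(A2) = sum of predecessors on chain A = 3
EF(A2) = ES + duration = 3 + 3 = 6
Successor of A2 is M. ES(M) = max(sum(A), sum(B)) = max(6, 28) = 28
Free float = ES(successor) - EF(current) = 28 - 6 = 22

22


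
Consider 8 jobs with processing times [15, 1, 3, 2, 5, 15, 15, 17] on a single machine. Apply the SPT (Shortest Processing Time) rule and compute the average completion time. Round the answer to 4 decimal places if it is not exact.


Sort jobs by processing time (SPT order): [1, 2, 3, 5, 15, 15, 15, 17]
Compute completion times sequentially:
  Job 1: processing = 1, completes at 1
  Job 2: processing = 2, completes at 3
  Job 3: processing = 3, completes at 6
  Job 4: processing = 5, completes at 11
  Job 5: processing = 15, completes at 26
  Job 6: processing = 15, completes at 41
  Job 7: processing = 15, completes at 56
  Job 8: processing = 17, completes at 73
Sum of completion times = 217
Average completion time = 217/8 = 27.125

27.125


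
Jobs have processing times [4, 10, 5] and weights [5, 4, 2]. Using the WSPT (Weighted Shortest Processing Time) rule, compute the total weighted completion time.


Compute p/w ratios and sort ascending (WSPT): [(4, 5), (10, 4), (5, 2)]
Compute weighted completion times:
  Job (p=4,w=5): C=4, w*C=5*4=20
  Job (p=10,w=4): C=14, w*C=4*14=56
  Job (p=5,w=2): C=19, w*C=2*19=38
Total weighted completion time = 114

114


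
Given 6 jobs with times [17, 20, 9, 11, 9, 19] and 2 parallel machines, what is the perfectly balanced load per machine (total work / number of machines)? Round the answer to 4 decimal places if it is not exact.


Total processing time = 17 + 20 + 9 + 11 + 9 + 19 = 85
Number of machines = 2
Ideal balanced load = 85 / 2 = 42.5

42.5


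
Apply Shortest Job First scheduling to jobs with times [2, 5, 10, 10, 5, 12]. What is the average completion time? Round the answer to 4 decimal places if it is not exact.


SJF order (ascending): [2, 5, 5, 10, 10, 12]
Completion times:
  Job 1: burst=2, C=2
  Job 2: burst=5, C=7
  Job 3: burst=5, C=12
  Job 4: burst=10, C=22
  Job 5: burst=10, C=32
  Job 6: burst=12, C=44
Average completion = 119/6 = 19.8333

19.8333


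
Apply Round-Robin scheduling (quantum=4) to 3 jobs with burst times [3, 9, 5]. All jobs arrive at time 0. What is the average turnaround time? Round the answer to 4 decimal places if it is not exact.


Time quantum = 4
Execution trace:
  J1 runs 3 units, time = 3
  J2 runs 4 units, time = 7
  J3 runs 4 units, time = 11
  J2 runs 4 units, time = 15
  J3 runs 1 units, time = 16
  J2 runs 1 units, time = 17
Finish times: [3, 17, 16]
Average turnaround = 36/3 = 12.0

12.0


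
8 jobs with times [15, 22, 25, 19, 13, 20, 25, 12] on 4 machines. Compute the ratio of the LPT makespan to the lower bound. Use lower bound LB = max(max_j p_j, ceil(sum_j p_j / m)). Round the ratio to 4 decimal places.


LPT order: [25, 25, 22, 20, 19, 15, 13, 12]
Machine loads after assignment: [38, 37, 37, 39]
LPT makespan = 39
Lower bound = max(max_job, ceil(total/4)) = max(25, 38) = 38
Ratio = 39 / 38 = 1.0263

1.0263


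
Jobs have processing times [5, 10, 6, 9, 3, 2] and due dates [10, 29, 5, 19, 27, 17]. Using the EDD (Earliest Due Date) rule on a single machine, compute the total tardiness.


Sort by due date (EDD order): [(6, 5), (5, 10), (2, 17), (9, 19), (3, 27), (10, 29)]
Compute completion times and tardiness:
  Job 1: p=6, d=5, C=6, tardiness=max(0,6-5)=1
  Job 2: p=5, d=10, C=11, tardiness=max(0,11-10)=1
  Job 3: p=2, d=17, C=13, tardiness=max(0,13-17)=0
  Job 4: p=9, d=19, C=22, tardiness=max(0,22-19)=3
  Job 5: p=3, d=27, C=25, tardiness=max(0,25-27)=0
  Job 6: p=10, d=29, C=35, tardiness=max(0,35-29)=6
Total tardiness = 11

11


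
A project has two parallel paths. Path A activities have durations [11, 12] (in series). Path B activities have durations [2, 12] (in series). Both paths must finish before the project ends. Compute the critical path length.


Path A total = 11 + 12 = 23
Path B total = 2 + 12 = 14
Critical path = longest path = max(23, 14) = 23

23


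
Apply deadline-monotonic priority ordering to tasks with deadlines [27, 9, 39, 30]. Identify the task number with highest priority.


Sort tasks by relative deadline (ascending):
  Task 2: deadline = 9
  Task 1: deadline = 27
  Task 4: deadline = 30
  Task 3: deadline = 39
Priority order (highest first): [2, 1, 4, 3]
Highest priority task = 2

2


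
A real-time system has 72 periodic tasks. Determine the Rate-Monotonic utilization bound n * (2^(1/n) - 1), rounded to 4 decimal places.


Compute 2^(1/72) = 1.0096735332
Subtract 1: 1.0096735332 - 1 = 0.0096735332
Multiply by n: 72 * 0.0096735332 = 0.6964943904
Round to 4 dp: 0.6965

0.6965


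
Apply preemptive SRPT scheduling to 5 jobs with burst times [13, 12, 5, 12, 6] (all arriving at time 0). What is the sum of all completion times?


Since all jobs arrive at t=0, SRPT equals SPT ordering.
SPT order: [5, 6, 12, 12, 13]
Completion times:
  Job 1: p=5, C=5
  Job 2: p=6, C=11
  Job 3: p=12, C=23
  Job 4: p=12, C=35
  Job 5: p=13, C=48
Total completion time = 5 + 11 + 23 + 35 + 48 = 122

122


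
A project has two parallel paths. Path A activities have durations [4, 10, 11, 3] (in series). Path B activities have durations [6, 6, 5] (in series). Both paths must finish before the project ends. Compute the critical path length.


Path A total = 4 + 10 + 11 + 3 = 28
Path B total = 6 + 6 + 5 = 17
Critical path = longest path = max(28, 17) = 28

28


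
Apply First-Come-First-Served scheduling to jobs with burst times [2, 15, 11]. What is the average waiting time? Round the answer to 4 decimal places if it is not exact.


FCFS order (as given): [2, 15, 11]
Waiting times:
  Job 1: wait = 0
  Job 2: wait = 2
  Job 3: wait = 17
Sum of waiting times = 19
Average waiting time = 19/3 = 6.3333

6.3333


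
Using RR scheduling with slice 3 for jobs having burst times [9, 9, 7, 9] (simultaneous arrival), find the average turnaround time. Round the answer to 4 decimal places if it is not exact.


Time quantum = 3
Execution trace:
  J1 runs 3 units, time = 3
  J2 runs 3 units, time = 6
  J3 runs 3 units, time = 9
  J4 runs 3 units, time = 12
  J1 runs 3 units, time = 15
  J2 runs 3 units, time = 18
  J3 runs 3 units, time = 21
  J4 runs 3 units, time = 24
  J1 runs 3 units, time = 27
  J2 runs 3 units, time = 30
  J3 runs 1 units, time = 31
  J4 runs 3 units, time = 34
Finish times: [27, 30, 31, 34]
Average turnaround = 122/4 = 30.5

30.5


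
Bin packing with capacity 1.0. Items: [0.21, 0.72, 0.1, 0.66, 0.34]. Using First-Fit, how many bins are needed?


Place items sequentially using First-Fit:
  Item 0.21 -> new Bin 1
  Item 0.72 -> Bin 1 (now 0.93)
  Item 0.1 -> new Bin 2
  Item 0.66 -> Bin 2 (now 0.76)
  Item 0.34 -> new Bin 3
Total bins used = 3

3


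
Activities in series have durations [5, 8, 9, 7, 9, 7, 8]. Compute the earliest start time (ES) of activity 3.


Activity 3 starts after activities 1 through 2 complete.
Predecessor durations: [5, 8]
ES = 5 + 8 = 13

13


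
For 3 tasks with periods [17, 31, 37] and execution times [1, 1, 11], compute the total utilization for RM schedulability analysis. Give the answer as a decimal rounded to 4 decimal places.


Compute individual utilizations (exact fractions):
  Task 1: C/T = 1/17 (approx. 0.0588)
  Task 2: C/T = 1/31 (approx. 0.0323)
  Task 3: C/T = 11/37 (approx. 0.2973)
Total utilization U = 1/17 + 1/31 + 11/37 = 7573/19499
Rounded to 4 decimal places: U = 0.3884
RM (Liu & Layland) bound for 3 tasks = 0.779763; compare with U = 7573/19499 (approx. 0.388379)
U <= bound, so schedulable by RM sufficient condition.

0.3884


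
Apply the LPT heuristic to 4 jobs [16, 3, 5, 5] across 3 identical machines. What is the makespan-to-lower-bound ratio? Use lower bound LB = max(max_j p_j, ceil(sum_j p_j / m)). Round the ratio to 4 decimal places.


LPT order: [16, 5, 5, 3]
Machine loads after assignment: [16, 8, 5]
LPT makespan = 16
Lower bound = max(max_job, ceil(total/3)) = max(16, 10) = 16
Ratio = 16 / 16 = 1.0

1.0


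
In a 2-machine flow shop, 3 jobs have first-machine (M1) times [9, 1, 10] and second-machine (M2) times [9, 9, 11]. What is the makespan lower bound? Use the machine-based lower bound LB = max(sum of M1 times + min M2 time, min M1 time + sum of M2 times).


LB1 = sum(M1 times) + min(M2 times) = 20 + 9 = 29
LB2 = min(M1 times) + sum(M2 times) = 1 + 29 = 30
Lower bound = max(LB1, LB2) = max(29, 30) = 30

30


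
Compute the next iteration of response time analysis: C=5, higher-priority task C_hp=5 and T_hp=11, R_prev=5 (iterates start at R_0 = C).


R_next = C + ceil(R_prev / T_hp) * C_hp
ceil(5 / 11) = ceil(0.4545) = 1
Interference = 1 * 5 = 5
R_next = 5 + 5 = 10

10


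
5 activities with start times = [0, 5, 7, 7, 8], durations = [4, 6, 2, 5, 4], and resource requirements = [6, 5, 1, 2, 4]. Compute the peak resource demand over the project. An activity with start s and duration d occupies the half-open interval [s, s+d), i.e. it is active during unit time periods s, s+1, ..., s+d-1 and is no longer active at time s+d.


Each activity i is active on [start_i, start_i + duration_i).
Compute total resource usage per time slot:
  t=0: active resources = [6], total = 6
  t=1: active resources = [6], total = 6
  t=2: active resources = [6], total = 6
  t=3: active resources = [6], total = 6
  t=4: active resources = [], total = 0
  t=5: active resources = [5], total = 5
  t=6: active resources = [5], total = 5
  t=7: active resources = [5, 1, 2], total = 8
  t=8: active resources = [5, 1, 2, 4], total = 12
  t=9: active resources = [5, 2, 4], total = 11
  t=10: active resources = [5, 2, 4], total = 11
  t=11: active resources = [2, 4], total = 6
Peak resource demand = 12

12


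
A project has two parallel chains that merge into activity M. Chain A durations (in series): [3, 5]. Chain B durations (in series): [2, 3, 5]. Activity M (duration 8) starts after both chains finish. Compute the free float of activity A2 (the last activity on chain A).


ES(A2) = sum of predecessors on chain A = 3
EF(A2) = ES + duration = 3 + 5 = 8
Successor of A2 is M. ES(M) = max(sum(A), sum(B)) = max(8, 10) = 10
Free float = ES(successor) - EF(current) = 10 - 8 = 2

2


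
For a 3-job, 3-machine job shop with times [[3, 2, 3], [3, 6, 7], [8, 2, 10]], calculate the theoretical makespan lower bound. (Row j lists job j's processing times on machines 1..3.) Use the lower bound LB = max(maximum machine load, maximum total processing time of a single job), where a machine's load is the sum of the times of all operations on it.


Machine loads:
  Machine 1: 3 + 3 + 8 = 14
  Machine 2: 2 + 6 + 2 = 10
  Machine 3: 3 + 7 + 10 = 20
Max machine load = 20
Job totals:
  Job 1: 8
  Job 2: 16
  Job 3: 20
Max job total = 20
Lower bound = max(20, 20) = 20

20


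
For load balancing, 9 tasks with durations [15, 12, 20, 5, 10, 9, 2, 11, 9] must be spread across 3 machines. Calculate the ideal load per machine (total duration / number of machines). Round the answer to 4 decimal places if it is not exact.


Total processing time = 15 + 12 + 20 + 5 + 10 + 9 + 2 + 11 + 9 = 93
Number of machines = 3
Ideal balanced load = 93 / 3 = 31.0

31.0


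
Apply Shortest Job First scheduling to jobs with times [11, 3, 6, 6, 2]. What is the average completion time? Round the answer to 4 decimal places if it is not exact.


SJF order (ascending): [2, 3, 6, 6, 11]
Completion times:
  Job 1: burst=2, C=2
  Job 2: burst=3, C=5
  Job 3: burst=6, C=11
  Job 4: burst=6, C=17
  Job 5: burst=11, C=28
Average completion = 63/5 = 12.6

12.6


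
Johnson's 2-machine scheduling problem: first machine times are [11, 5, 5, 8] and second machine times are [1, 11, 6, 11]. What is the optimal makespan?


Apply Johnson's rule:
  Group 1 (a <= b): [(2, 5, 11), (3, 5, 6), (4, 8, 11)]
  Group 2 (a > b): [(1, 11, 1)]
Optimal job order: [2, 3, 4, 1]
Schedule:
  Job 2: M1 done at 5, M2 done at 16
  Job 3: M1 done at 10, M2 done at 22
  Job 4: M1 done at 18, M2 done at 33
  Job 1: M1 done at 29, M2 done at 34
Makespan = 34

34


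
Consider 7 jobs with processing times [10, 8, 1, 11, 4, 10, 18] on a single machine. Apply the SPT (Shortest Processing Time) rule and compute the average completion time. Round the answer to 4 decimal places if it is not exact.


Sort jobs by processing time (SPT order): [1, 4, 8, 10, 10, 11, 18]
Compute completion times sequentially:
  Job 1: processing = 1, completes at 1
  Job 2: processing = 4, completes at 5
  Job 3: processing = 8, completes at 13
  Job 4: processing = 10, completes at 23
  Job 5: processing = 10, completes at 33
  Job 6: processing = 11, completes at 44
  Job 7: processing = 18, completes at 62
Sum of completion times = 181
Average completion time = 181/7 = 25.8571

25.8571


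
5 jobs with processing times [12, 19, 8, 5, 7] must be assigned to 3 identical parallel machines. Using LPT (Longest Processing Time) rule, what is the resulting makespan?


Sort jobs in decreasing order (LPT): [19, 12, 8, 7, 5]
Assign each job to the least loaded machine:
  Machine 1: jobs [19], load = 19
  Machine 2: jobs [12, 5], load = 17
  Machine 3: jobs [8, 7], load = 15
Makespan = max load = 19

19


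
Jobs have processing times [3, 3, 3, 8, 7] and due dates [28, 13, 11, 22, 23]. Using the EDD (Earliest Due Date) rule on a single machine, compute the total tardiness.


Sort by due date (EDD order): [(3, 11), (3, 13), (8, 22), (7, 23), (3, 28)]
Compute completion times and tardiness:
  Job 1: p=3, d=11, C=3, tardiness=max(0,3-11)=0
  Job 2: p=3, d=13, C=6, tardiness=max(0,6-13)=0
  Job 3: p=8, d=22, C=14, tardiness=max(0,14-22)=0
  Job 4: p=7, d=23, C=21, tardiness=max(0,21-23)=0
  Job 5: p=3, d=28, C=24, tardiness=max(0,24-28)=0
Total tardiness = 0

0


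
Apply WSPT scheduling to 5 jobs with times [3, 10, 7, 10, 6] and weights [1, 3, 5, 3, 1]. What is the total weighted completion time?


Compute p/w ratios and sort ascending (WSPT): [(7, 5), (3, 1), (10, 3), (10, 3), (6, 1)]
Compute weighted completion times:
  Job (p=7,w=5): C=7, w*C=5*7=35
  Job (p=3,w=1): C=10, w*C=1*10=10
  Job (p=10,w=3): C=20, w*C=3*20=60
  Job (p=10,w=3): C=30, w*C=3*30=90
  Job (p=6,w=1): C=36, w*C=1*36=36
Total weighted completion time = 231

231


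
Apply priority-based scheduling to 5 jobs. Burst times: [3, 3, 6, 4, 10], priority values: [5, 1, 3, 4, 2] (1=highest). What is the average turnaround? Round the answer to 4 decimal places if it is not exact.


Sort by priority (ascending = highest first):
Order: [(1, 3), (2, 10), (3, 6), (4, 4), (5, 3)]
Completion times:
  Priority 1, burst=3, C=3
  Priority 2, burst=10, C=13
  Priority 3, burst=6, C=19
  Priority 4, burst=4, C=23
  Priority 5, burst=3, C=26
Average turnaround = 84/5 = 16.8

16.8


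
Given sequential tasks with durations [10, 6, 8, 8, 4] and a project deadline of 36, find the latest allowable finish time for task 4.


LF(activity 4) = deadline - sum of successor durations
Successors: activities 5 through 5 with durations [4]
Sum of successor durations = 4
LF = 36 - 4 = 32

32


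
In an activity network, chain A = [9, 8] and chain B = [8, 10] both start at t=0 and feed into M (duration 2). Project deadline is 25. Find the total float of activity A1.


Forward pass: ES(A1) = sum of predecessors on chain A = 0
EF = ES + duration = 0 + 9 = 9
Backward pass: LF(M) = deadline = 25; LS(M) = 25 - 2 = 23
LF(A1) = LS(M) - sum(successors on chain A) = 23 - 8 = 15
LS = LF - duration = 15 - 9 = 6
Total float = LS - ES = 6 - 0 = 6

6


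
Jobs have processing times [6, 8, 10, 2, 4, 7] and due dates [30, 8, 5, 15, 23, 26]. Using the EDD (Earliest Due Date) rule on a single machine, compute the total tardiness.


Sort by due date (EDD order): [(10, 5), (8, 8), (2, 15), (4, 23), (7, 26), (6, 30)]
Compute completion times and tardiness:
  Job 1: p=10, d=5, C=10, tardiness=max(0,10-5)=5
  Job 2: p=8, d=8, C=18, tardiness=max(0,18-8)=10
  Job 3: p=2, d=15, C=20, tardiness=max(0,20-15)=5
  Job 4: p=4, d=23, C=24, tardiness=max(0,24-23)=1
  Job 5: p=7, d=26, C=31, tardiness=max(0,31-26)=5
  Job 6: p=6, d=30, C=37, tardiness=max(0,37-30)=7
Total tardiness = 33

33


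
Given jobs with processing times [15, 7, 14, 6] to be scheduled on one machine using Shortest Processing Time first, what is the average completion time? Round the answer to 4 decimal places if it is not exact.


Sort jobs by processing time (SPT order): [6, 7, 14, 15]
Compute completion times sequentially:
  Job 1: processing = 6, completes at 6
  Job 2: processing = 7, completes at 13
  Job 3: processing = 14, completes at 27
  Job 4: processing = 15, completes at 42
Sum of completion times = 88
Average completion time = 88/4 = 22.0

22.0


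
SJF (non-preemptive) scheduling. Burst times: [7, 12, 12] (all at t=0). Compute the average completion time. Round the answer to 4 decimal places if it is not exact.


SJF order (ascending): [7, 12, 12]
Completion times:
  Job 1: burst=7, C=7
  Job 2: burst=12, C=19
  Job 3: burst=12, C=31
Average completion = 57/3 = 19.0

19.0


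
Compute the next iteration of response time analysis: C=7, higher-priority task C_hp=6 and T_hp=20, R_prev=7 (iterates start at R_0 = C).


R_next = C + ceil(R_prev / T_hp) * C_hp
ceil(7 / 20) = ceil(0.35) = 1
Interference = 1 * 6 = 6
R_next = 7 + 6 = 13

13


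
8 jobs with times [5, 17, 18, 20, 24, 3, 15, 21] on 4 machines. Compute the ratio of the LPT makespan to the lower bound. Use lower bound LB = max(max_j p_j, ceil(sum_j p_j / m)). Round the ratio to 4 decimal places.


LPT order: [24, 21, 20, 18, 17, 15, 5, 3]
Machine loads after assignment: [27, 26, 35, 35]
LPT makespan = 35
Lower bound = max(max_job, ceil(total/4)) = max(24, 31) = 31
Ratio = 35 / 31 = 1.129

1.129


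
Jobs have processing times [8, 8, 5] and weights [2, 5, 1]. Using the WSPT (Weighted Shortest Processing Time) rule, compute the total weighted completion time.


Compute p/w ratios and sort ascending (WSPT): [(8, 5), (8, 2), (5, 1)]
Compute weighted completion times:
  Job (p=8,w=5): C=8, w*C=5*8=40
  Job (p=8,w=2): C=16, w*C=2*16=32
  Job (p=5,w=1): C=21, w*C=1*21=21
Total weighted completion time = 93

93


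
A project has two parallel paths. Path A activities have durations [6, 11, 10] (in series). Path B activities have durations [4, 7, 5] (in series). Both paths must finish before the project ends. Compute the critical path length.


Path A total = 6 + 11 + 10 = 27
Path B total = 4 + 7 + 5 = 16
Critical path = longest path = max(27, 16) = 27

27


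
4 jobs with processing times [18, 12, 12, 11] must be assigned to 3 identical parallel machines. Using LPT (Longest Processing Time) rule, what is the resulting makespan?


Sort jobs in decreasing order (LPT): [18, 12, 12, 11]
Assign each job to the least loaded machine:
  Machine 1: jobs [18], load = 18
  Machine 2: jobs [12, 11], load = 23
  Machine 3: jobs [12], load = 12
Makespan = max load = 23

23


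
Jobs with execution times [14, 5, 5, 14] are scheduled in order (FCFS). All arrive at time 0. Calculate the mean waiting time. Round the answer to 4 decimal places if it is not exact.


FCFS order (as given): [14, 5, 5, 14]
Waiting times:
  Job 1: wait = 0
  Job 2: wait = 14
  Job 3: wait = 19
  Job 4: wait = 24
Sum of waiting times = 57
Average waiting time = 57/4 = 14.25

14.25


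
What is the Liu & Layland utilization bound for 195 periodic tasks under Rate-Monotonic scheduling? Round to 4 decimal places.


Compute 2^(1/195) = 1.0035609260
Subtract 1: 1.0035609260 - 1 = 0.0035609260
Multiply by n: 195 * 0.0035609260 = 0.6943805700
Round to 4 dp: 0.6944

0.6944


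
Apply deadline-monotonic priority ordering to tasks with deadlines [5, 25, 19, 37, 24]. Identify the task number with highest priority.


Sort tasks by relative deadline (ascending):
  Task 1: deadline = 5
  Task 3: deadline = 19
  Task 5: deadline = 24
  Task 2: deadline = 25
  Task 4: deadline = 37
Priority order (highest first): [1, 3, 5, 2, 4]
Highest priority task = 1

1


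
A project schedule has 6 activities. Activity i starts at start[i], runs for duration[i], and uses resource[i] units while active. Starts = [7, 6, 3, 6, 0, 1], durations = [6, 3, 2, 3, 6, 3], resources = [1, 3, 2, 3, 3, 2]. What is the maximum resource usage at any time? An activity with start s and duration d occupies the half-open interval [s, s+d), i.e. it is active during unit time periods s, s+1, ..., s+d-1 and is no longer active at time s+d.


Each activity i is active on [start_i, start_i + duration_i).
Compute total resource usage per time slot:
  t=0: active resources = [3], total = 3
  t=1: active resources = [3, 2], total = 5
  t=2: active resources = [3, 2], total = 5
  t=3: active resources = [2, 3, 2], total = 7
  t=4: active resources = [2, 3], total = 5
  t=5: active resources = [3], total = 3
  t=6: active resources = [3, 3], total = 6
  t=7: active resources = [1, 3, 3], total = 7
  t=8: active resources = [1, 3, 3], total = 7
  t=9: active resources = [1], total = 1
  t=10: active resources = [1], total = 1
  t=11: active resources = [1], total = 1
  t=12: active resources = [1], total = 1
Peak resource demand = 7

7


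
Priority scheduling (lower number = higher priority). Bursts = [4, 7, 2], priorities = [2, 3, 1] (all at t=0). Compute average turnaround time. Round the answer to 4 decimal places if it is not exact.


Sort by priority (ascending = highest first):
Order: [(1, 2), (2, 4), (3, 7)]
Completion times:
  Priority 1, burst=2, C=2
  Priority 2, burst=4, C=6
  Priority 3, burst=7, C=13
Average turnaround = 21/3 = 7.0

7.0


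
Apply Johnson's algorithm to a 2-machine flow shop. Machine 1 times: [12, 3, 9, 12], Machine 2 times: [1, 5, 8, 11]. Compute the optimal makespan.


Apply Johnson's rule:
  Group 1 (a <= b): [(2, 3, 5)]
  Group 2 (a > b): [(4, 12, 11), (3, 9, 8), (1, 12, 1)]
Optimal job order: [2, 4, 3, 1]
Schedule:
  Job 2: M1 done at 3, M2 done at 8
  Job 4: M1 done at 15, M2 done at 26
  Job 3: M1 done at 24, M2 done at 34
  Job 1: M1 done at 36, M2 done at 37
Makespan = 37

37


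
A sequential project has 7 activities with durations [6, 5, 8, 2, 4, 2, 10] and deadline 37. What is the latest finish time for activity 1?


LF(activity 1) = deadline - sum of successor durations
Successors: activities 2 through 7 with durations [5, 8, 2, 4, 2, 10]
Sum of successor durations = 31
LF = 37 - 31 = 6

6


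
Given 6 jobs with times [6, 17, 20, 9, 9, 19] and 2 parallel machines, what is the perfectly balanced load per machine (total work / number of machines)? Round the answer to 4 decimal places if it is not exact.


Total processing time = 6 + 17 + 20 + 9 + 9 + 19 = 80
Number of machines = 2
Ideal balanced load = 80 / 2 = 40.0

40.0


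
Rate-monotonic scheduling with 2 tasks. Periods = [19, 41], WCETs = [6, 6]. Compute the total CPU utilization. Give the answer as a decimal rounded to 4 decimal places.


Compute individual utilizations (exact fractions):
  Task 1: C/T = 6/19 (approx. 0.3158)
  Task 2: C/T = 6/41 (approx. 0.1463)
Total utilization U = 6/19 + 6/41 = 360/779
Rounded to 4 decimal places: U = 0.4621
RM (Liu & Layland) bound for 2 tasks = 0.828427; compare with U = 360/779 (approx. 0.462131)
U <= bound, so schedulable by RM sufficient condition.

0.4621


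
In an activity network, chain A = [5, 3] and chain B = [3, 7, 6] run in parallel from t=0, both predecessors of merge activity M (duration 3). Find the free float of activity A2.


ES(A2) = sum of predecessors on chain A = 5
EF(A2) = ES + duration = 5 + 3 = 8
Successor of A2 is M. ES(M) = max(sum(A), sum(B)) = max(8, 16) = 16
Free float = ES(successor) - EF(current) = 16 - 8 = 8

8


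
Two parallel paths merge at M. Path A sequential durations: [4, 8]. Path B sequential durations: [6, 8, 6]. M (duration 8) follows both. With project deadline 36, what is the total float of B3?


Forward pass: ES(B3) = sum of predecessors on chain B = 14
EF = ES + duration = 14 + 6 = 20
Backward pass: LF(M) = deadline = 36; LS(M) = 36 - 8 = 28
LF(B3) = LS(M) - sum(successors on chain B) = 28 - 0 = 28
LS = LF - duration = 28 - 6 = 22
Total float = LS - ES = 22 - 14 = 8

8


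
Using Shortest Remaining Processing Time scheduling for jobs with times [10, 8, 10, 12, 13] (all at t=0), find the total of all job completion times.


Since all jobs arrive at t=0, SRPT equals SPT ordering.
SPT order: [8, 10, 10, 12, 13]
Completion times:
  Job 1: p=8, C=8
  Job 2: p=10, C=18
  Job 3: p=10, C=28
  Job 4: p=12, C=40
  Job 5: p=13, C=53
Total completion time = 8 + 18 + 28 + 40 + 53 = 147

147


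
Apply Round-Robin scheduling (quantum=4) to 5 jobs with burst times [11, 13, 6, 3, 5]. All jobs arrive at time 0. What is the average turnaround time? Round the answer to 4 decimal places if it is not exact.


Time quantum = 4
Execution trace:
  J1 runs 4 units, time = 4
  J2 runs 4 units, time = 8
  J3 runs 4 units, time = 12
  J4 runs 3 units, time = 15
  J5 runs 4 units, time = 19
  J1 runs 4 units, time = 23
  J2 runs 4 units, time = 27
  J3 runs 2 units, time = 29
  J5 runs 1 units, time = 30
  J1 runs 3 units, time = 33
  J2 runs 4 units, time = 37
  J2 runs 1 units, time = 38
Finish times: [33, 38, 29, 15, 30]
Average turnaround = 145/5 = 29.0

29.0


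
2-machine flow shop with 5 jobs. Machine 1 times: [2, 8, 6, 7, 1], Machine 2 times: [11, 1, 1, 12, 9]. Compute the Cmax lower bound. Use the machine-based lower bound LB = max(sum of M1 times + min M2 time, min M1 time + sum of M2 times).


LB1 = sum(M1 times) + min(M2 times) = 24 + 1 = 25
LB2 = min(M1 times) + sum(M2 times) = 1 + 34 = 35
Lower bound = max(LB1, LB2) = max(25, 35) = 35

35


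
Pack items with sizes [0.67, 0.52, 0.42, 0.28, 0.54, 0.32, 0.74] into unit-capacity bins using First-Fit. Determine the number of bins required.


Place items sequentially using First-Fit:
  Item 0.67 -> new Bin 1
  Item 0.52 -> new Bin 2
  Item 0.42 -> Bin 2 (now 0.94)
  Item 0.28 -> Bin 1 (now 0.95)
  Item 0.54 -> new Bin 3
  Item 0.32 -> Bin 3 (now 0.86)
  Item 0.74 -> new Bin 4
Total bins used = 4

4


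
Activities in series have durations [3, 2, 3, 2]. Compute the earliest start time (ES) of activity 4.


Activity 4 starts after activities 1 through 3 complete.
Predecessor durations: [3, 2, 3]
ES = 3 + 2 + 3 = 8

8


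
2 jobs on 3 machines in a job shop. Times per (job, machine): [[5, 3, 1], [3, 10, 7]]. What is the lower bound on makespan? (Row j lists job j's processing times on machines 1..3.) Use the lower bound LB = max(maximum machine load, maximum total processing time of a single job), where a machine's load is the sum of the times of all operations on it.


Machine loads:
  Machine 1: 5 + 3 = 8
  Machine 2: 3 + 10 = 13
  Machine 3: 1 + 7 = 8
Max machine load = 13
Job totals:
  Job 1: 9
  Job 2: 20
Max job total = 20
Lower bound = max(13, 20) = 20

20


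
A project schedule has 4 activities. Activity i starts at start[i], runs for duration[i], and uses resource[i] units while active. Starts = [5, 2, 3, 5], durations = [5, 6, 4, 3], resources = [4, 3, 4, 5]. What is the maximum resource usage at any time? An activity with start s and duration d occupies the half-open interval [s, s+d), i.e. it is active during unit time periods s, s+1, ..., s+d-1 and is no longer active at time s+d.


Each activity i is active on [start_i, start_i + duration_i).
Compute total resource usage per time slot:
  t=0: active resources = [], total = 0
  t=1: active resources = [], total = 0
  t=2: active resources = [3], total = 3
  t=3: active resources = [3, 4], total = 7
  t=4: active resources = [3, 4], total = 7
  t=5: active resources = [4, 3, 4, 5], total = 16
  t=6: active resources = [4, 3, 4, 5], total = 16
  t=7: active resources = [4, 3, 5], total = 12
  t=8: active resources = [4], total = 4
  t=9: active resources = [4], total = 4
Peak resource demand = 16

16


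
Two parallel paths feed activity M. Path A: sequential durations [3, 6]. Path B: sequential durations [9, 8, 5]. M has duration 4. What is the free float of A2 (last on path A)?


ES(A2) = sum of predecessors on chain A = 3
EF(A2) = ES + duration = 3 + 6 = 9
Successor of A2 is M. ES(M) = max(sum(A), sum(B)) = max(9, 22) = 22
Free float = ES(successor) - EF(current) = 22 - 9 = 13

13


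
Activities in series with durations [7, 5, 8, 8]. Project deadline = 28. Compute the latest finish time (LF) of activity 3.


LF(activity 3) = deadline - sum of successor durations
Successors: activities 4 through 4 with durations [8]
Sum of successor durations = 8
LF = 28 - 8 = 20

20


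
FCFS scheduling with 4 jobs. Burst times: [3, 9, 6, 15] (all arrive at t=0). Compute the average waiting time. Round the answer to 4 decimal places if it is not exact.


FCFS order (as given): [3, 9, 6, 15]
Waiting times:
  Job 1: wait = 0
  Job 2: wait = 3
  Job 3: wait = 12
  Job 4: wait = 18
Sum of waiting times = 33
Average waiting time = 33/4 = 8.25

8.25


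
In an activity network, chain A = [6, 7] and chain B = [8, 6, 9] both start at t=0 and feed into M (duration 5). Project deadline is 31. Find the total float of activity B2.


Forward pass: ES(B2) = sum of predecessors on chain B = 8
EF = ES + duration = 8 + 6 = 14
Backward pass: LF(M) = deadline = 31; LS(M) = 31 - 5 = 26
LF(B2) = LS(M) - sum(successors on chain B) = 26 - 9 = 17
LS = LF - duration = 17 - 6 = 11
Total float = LS - ES = 11 - 8 = 3

3


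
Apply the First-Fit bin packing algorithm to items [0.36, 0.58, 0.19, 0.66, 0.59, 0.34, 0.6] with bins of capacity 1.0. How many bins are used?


Place items sequentially using First-Fit:
  Item 0.36 -> new Bin 1
  Item 0.58 -> Bin 1 (now 0.94)
  Item 0.19 -> new Bin 2
  Item 0.66 -> Bin 2 (now 0.85)
  Item 0.59 -> new Bin 3
  Item 0.34 -> Bin 3 (now 0.93)
  Item 0.6 -> new Bin 4
Total bins used = 4

4


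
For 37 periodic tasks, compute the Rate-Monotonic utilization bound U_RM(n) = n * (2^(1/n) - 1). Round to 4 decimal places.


Compute 2^(1/37) = 1.0189102844
Subtract 1: 1.0189102844 - 1 = 0.0189102844
Multiply by n: 37 * 0.0189102844 = 0.6996805228
Round to 4 dp: 0.6997

0.6997


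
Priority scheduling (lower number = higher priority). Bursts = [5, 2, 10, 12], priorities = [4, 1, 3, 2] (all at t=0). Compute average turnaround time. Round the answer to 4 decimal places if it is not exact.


Sort by priority (ascending = highest first):
Order: [(1, 2), (2, 12), (3, 10), (4, 5)]
Completion times:
  Priority 1, burst=2, C=2
  Priority 2, burst=12, C=14
  Priority 3, burst=10, C=24
  Priority 4, burst=5, C=29
Average turnaround = 69/4 = 17.25

17.25


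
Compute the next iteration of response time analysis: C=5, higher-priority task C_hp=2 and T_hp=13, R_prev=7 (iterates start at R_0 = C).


R_next = C + ceil(R_prev / T_hp) * C_hp
ceil(7 / 13) = ceil(0.5385) = 1
Interference = 1 * 2 = 2
R_next = 5 + 2 = 7
R_next = R_prev, so the iteration has converged (response time = 7).

7


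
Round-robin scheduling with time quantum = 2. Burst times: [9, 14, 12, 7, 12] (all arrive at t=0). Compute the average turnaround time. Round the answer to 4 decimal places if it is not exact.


Time quantum = 2
Execution trace:
  J1 runs 2 units, time = 2
  J2 runs 2 units, time = 4
  J3 runs 2 units, time = 6
  J4 runs 2 units, time = 8
  J5 runs 2 units, time = 10
  J1 runs 2 units, time = 12
  J2 runs 2 units, time = 14
  J3 runs 2 units, time = 16
  J4 runs 2 units, time = 18
  J5 runs 2 units, time = 20
  J1 runs 2 units, time = 22
  J2 runs 2 units, time = 24
  J3 runs 2 units, time = 26
  J4 runs 2 units, time = 28
  J5 runs 2 units, time = 30
  J1 runs 2 units, time = 32
  J2 runs 2 units, time = 34
  J3 runs 2 units, time = 36
  J4 runs 1 units, time = 37
  J5 runs 2 units, time = 39
  J1 runs 1 units, time = 40
  J2 runs 2 units, time = 42
  J3 runs 2 units, time = 44
  J5 runs 2 units, time = 46
  J2 runs 2 units, time = 48
  J3 runs 2 units, time = 50
  J5 runs 2 units, time = 52
  J2 runs 2 units, time = 54
Finish times: [40, 54, 50, 37, 52]
Average turnaround = 233/5 = 46.6

46.6


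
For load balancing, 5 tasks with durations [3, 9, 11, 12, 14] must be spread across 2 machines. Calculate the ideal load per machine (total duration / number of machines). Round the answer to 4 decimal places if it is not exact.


Total processing time = 3 + 9 + 11 + 12 + 14 = 49
Number of machines = 2
Ideal balanced load = 49 / 2 = 24.5

24.5


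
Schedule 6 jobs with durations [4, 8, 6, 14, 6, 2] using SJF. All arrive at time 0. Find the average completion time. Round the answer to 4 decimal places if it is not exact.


SJF order (ascending): [2, 4, 6, 6, 8, 14]
Completion times:
  Job 1: burst=2, C=2
  Job 2: burst=4, C=6
  Job 3: burst=6, C=12
  Job 4: burst=6, C=18
  Job 5: burst=8, C=26
  Job 6: burst=14, C=40
Average completion = 104/6 = 17.3333

17.3333


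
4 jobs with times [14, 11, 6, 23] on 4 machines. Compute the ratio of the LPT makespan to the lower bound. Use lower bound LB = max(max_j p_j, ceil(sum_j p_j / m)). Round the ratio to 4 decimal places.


LPT order: [23, 14, 11, 6]
Machine loads after assignment: [23, 14, 11, 6]
LPT makespan = 23
Lower bound = max(max_job, ceil(total/4)) = max(23, 14) = 23
Ratio = 23 / 23 = 1.0

1.0


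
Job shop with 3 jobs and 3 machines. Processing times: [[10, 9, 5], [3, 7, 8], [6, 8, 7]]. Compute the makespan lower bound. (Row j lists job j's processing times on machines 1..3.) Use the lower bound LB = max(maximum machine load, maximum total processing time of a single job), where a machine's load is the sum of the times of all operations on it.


Machine loads:
  Machine 1: 10 + 3 + 6 = 19
  Machine 2: 9 + 7 + 8 = 24
  Machine 3: 5 + 8 + 7 = 20
Max machine load = 24
Job totals:
  Job 1: 24
  Job 2: 18
  Job 3: 21
Max job total = 24
Lower bound = max(24, 24) = 24

24


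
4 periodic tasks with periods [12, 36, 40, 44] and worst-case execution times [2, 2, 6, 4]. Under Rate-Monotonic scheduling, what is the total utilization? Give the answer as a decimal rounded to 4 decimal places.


Compute individual utilizations (exact fractions):
  Task 1: C/T = 2/12 = 1/6 (approx. 0.1667)
  Task 2: C/T = 2/36 = 1/18 (approx. 0.0556)
  Task 3: C/T = 6/40 = 3/20 (approx. 0.15)
  Task 4: C/T = 4/44 = 1/11 (approx. 0.0909)
Total utilization U = 1/6 + 1/18 + 3/20 + 1/11 = 917/1980
Rounded to 4 decimal places: U = 0.4631
RM (Liu & Layland) bound for 4 tasks = 0.756828; compare with U = 917/1980 (approx. 0.463131)
U <= bound, so schedulable by RM sufficient condition.

0.4631


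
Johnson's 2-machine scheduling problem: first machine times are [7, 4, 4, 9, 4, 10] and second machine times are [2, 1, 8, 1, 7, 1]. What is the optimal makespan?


Apply Johnson's rule:
  Group 1 (a <= b): [(3, 4, 8), (5, 4, 7)]
  Group 2 (a > b): [(1, 7, 2), (2, 4, 1), (4, 9, 1), (6, 10, 1)]
Optimal job order: [3, 5, 1, 2, 4, 6]
Schedule:
  Job 3: M1 done at 4, M2 done at 12
  Job 5: M1 done at 8, M2 done at 19
  Job 1: M1 done at 15, M2 done at 21
  Job 2: M1 done at 19, M2 done at 22
  Job 4: M1 done at 28, M2 done at 29
  Job 6: M1 done at 38, M2 done at 39
Makespan = 39

39


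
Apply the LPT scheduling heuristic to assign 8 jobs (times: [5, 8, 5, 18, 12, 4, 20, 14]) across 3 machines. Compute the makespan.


Sort jobs in decreasing order (LPT): [20, 18, 14, 12, 8, 5, 5, 4]
Assign each job to the least loaded machine:
  Machine 1: jobs [20, 5, 5], load = 30
  Machine 2: jobs [18, 8, 4], load = 30
  Machine 3: jobs [14, 12], load = 26
Makespan = max load = 30

30


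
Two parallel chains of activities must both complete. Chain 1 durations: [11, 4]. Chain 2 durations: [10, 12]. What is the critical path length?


Path A total = 11 + 4 = 15
Path B total = 10 + 12 = 22
Critical path = longest path = max(15, 22) = 22

22


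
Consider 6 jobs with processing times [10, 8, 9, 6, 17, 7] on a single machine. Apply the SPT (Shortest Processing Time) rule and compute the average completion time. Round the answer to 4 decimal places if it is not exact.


Sort jobs by processing time (SPT order): [6, 7, 8, 9, 10, 17]
Compute completion times sequentially:
  Job 1: processing = 6, completes at 6
  Job 2: processing = 7, completes at 13
  Job 3: processing = 8, completes at 21
  Job 4: processing = 9, completes at 30
  Job 5: processing = 10, completes at 40
  Job 6: processing = 17, completes at 57
Sum of completion times = 167
Average completion time = 167/6 = 27.8333

27.8333


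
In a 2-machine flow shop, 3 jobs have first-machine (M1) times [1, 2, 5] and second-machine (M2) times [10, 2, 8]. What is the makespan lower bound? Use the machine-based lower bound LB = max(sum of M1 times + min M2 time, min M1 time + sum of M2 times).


LB1 = sum(M1 times) + min(M2 times) = 8 + 2 = 10
LB2 = min(M1 times) + sum(M2 times) = 1 + 20 = 21
Lower bound = max(LB1, LB2) = max(10, 21) = 21

21


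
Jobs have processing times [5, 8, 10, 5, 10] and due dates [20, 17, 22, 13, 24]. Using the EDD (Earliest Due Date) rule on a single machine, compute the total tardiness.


Sort by due date (EDD order): [(5, 13), (8, 17), (5, 20), (10, 22), (10, 24)]
Compute completion times and tardiness:
  Job 1: p=5, d=13, C=5, tardiness=max(0,5-13)=0
  Job 2: p=8, d=17, C=13, tardiness=max(0,13-17)=0
  Job 3: p=5, d=20, C=18, tardiness=max(0,18-20)=0
  Job 4: p=10, d=22, C=28, tardiness=max(0,28-22)=6
  Job 5: p=10, d=24, C=38, tardiness=max(0,38-24)=14
Total tardiness = 20

20


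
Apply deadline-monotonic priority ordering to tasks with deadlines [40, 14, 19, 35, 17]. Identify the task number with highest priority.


Sort tasks by relative deadline (ascending):
  Task 2: deadline = 14
  Task 5: deadline = 17
  Task 3: deadline = 19
  Task 4: deadline = 35
  Task 1: deadline = 40
Priority order (highest first): [2, 5, 3, 4, 1]
Highest priority task = 2

2


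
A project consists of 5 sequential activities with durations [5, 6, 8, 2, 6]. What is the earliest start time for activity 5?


Activity 5 starts after activities 1 through 4 complete.
Predecessor durations: [5, 6, 8, 2]
ES = 5 + 6 + 8 + 2 = 21

21


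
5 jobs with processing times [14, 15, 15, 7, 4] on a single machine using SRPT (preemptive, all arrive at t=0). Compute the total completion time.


Since all jobs arrive at t=0, SRPT equals SPT ordering.
SPT order: [4, 7, 14, 15, 15]
Completion times:
  Job 1: p=4, C=4
  Job 2: p=7, C=11
  Job 3: p=14, C=25
  Job 4: p=15, C=40
  Job 5: p=15, C=55
Total completion time = 4 + 11 + 25 + 40 + 55 = 135

135


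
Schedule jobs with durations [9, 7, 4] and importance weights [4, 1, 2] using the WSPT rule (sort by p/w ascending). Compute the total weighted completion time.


Compute p/w ratios and sort ascending (WSPT): [(4, 2), (9, 4), (7, 1)]
Compute weighted completion times:
  Job (p=4,w=2): C=4, w*C=2*4=8
  Job (p=9,w=4): C=13, w*C=4*13=52
  Job (p=7,w=1): C=20, w*C=1*20=20
Total weighted completion time = 80

80


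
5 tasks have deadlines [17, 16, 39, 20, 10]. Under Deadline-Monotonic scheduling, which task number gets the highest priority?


Sort tasks by relative deadline (ascending):
  Task 5: deadline = 10
  Task 2: deadline = 16
  Task 1: deadline = 17
  Task 4: deadline = 20
  Task 3: deadline = 39
Priority order (highest first): [5, 2, 1, 4, 3]
Highest priority task = 5

5
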